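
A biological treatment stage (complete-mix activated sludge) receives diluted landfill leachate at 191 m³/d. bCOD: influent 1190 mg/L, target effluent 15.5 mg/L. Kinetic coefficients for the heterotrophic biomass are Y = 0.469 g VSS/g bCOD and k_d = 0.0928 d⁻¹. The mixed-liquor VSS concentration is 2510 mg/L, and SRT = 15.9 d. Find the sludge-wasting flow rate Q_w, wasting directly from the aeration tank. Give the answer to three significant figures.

From the SRT design equation V = Y Q (S₀−S) θ_c / [X (1 + k_d θ_c)] = 0.469 × 191 × (1190 − 15.5) × 15.9 / [2510 × (1 + 0.0928 × 15.9)] = 1.67×10^6 / 6214 = 269.2 m³.
For wasting at MLVSS concentration, Q_w = V/θ_c = 269.2/15.9 = 16.93 m³/d.

Q_w ≈ 16.9 m³/d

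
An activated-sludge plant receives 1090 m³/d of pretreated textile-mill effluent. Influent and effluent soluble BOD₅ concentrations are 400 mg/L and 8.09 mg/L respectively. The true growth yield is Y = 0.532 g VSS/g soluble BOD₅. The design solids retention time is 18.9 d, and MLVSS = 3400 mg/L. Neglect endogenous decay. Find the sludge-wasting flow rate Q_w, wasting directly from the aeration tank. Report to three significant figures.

With k_d = 0 the design equation reduces to V = Y Q (S₀−S) θ_c / X = 0.532 × 1090 × (400 − 8.09) × 18.9 / 3400 = 1263 m³.
Wasting from the aeration tank: Q_w = V / θ_c = 1263 / 18.9 = 66.84 m³/d.

Q_w ≈ 66.8 m³/d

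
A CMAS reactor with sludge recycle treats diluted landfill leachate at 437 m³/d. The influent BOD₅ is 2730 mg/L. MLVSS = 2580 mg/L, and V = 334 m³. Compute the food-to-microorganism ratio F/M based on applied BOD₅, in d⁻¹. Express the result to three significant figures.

F/M ≈ 1.38 d⁻¹

Food-to-microorganism ratio F/M = Q S₀ / (V X) = 437 × 2730 / (334.0 × 2580) = 1.384 d⁻¹.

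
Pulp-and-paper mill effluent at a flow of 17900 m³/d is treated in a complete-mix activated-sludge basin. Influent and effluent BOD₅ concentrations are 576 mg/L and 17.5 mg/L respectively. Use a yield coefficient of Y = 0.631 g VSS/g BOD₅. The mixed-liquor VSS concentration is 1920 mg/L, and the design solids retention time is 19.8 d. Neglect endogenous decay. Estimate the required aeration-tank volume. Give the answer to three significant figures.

V ≈ 65100 m³

V·X = Y·Q·ΔS·θ_c gives V = 0.631 × 17900 × (576 − 17.5) × 19.8 / 1920 = 65053 m³.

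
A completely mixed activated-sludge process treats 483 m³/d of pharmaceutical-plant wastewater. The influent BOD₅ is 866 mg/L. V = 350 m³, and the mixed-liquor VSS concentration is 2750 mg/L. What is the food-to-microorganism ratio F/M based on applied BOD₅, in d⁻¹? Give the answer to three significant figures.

F/M ≈ 0.435 d⁻¹

F/M = applied load / biomass = Q·S₀/(V·X) = 483 × 866 / (350.0 × 2750) = 0.4346 d⁻¹.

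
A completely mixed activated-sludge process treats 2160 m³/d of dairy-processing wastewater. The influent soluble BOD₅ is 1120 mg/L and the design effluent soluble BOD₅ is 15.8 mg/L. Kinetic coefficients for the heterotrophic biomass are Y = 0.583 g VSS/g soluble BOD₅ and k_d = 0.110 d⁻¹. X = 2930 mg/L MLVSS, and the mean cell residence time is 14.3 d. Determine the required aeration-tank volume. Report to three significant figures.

Rearranging the biomass balance for a CMAS with decay, V = Y·Q·ΔS·θ_c / [X·(1+k_d θ_c)] = 0.583 × 2160 × (1120 − 15.8) × 14.3 / [2930 × (1 + 0.110 × 14.3)] = 1.99×10^7 / 7539 = 2638 m³.

V ≈ 2640 m³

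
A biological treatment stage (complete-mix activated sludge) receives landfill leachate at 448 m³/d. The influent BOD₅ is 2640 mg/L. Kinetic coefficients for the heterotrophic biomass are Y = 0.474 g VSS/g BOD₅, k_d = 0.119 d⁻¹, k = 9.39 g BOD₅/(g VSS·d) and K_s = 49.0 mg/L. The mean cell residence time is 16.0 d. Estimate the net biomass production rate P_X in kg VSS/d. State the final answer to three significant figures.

P_X ≈ 193 kg VSS/d

From the Monod/SRT balance for a CMAS, S = K_s·(1+k_d θ_c)/[θ_c·(Y k − k_d) − 1] = 49.0 × (1 + 0.119 × 16.0) / [16.0 × (0.474 × 9.39 − 0.119) − 1] = 142.3 / 68.31 = 2.083 mg/L.
Y_obs = Y / (1 + k_d θ_c) = 0.474 / (1 + 0.119 × 16.0) = 0.474 / 2.904 = 0.1632.
Q·(S₀ − S) = 448 × (2640 − 2.08) × 10⁻³ = 1182 kg/d removed.
So the net sludge growth is P_X = 0.1632 × 1182 = 192.9 kg VSS/d.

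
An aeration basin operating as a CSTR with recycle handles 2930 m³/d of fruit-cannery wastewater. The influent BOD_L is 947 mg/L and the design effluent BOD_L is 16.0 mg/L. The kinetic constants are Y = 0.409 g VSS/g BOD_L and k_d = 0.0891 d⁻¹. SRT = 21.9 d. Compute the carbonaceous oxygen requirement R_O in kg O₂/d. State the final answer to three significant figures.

R_O ≈ 2190 kg O₂/d

Correct the yield for decay: Y_obs = Y/(1 + k_d θ_c) = 0.409 / (1 + 0.0891 × 21.9) = 0.409 / 2.951 = 0.1386.
ΔS = 947 − 16.0 = 931.0 mg/L, so the substrate removal rate is 2930 × 931.0/1000 = 2728 kg BOD_L/d.
P_X = Y_obs·Q·(S₀ − S) = 0.1386 × 2728 = 378.0 kg VSS/d.
R_O = Q·ΔS − 1.42 P_X = 2728 − 536.8 = 2191 kg O₂/d.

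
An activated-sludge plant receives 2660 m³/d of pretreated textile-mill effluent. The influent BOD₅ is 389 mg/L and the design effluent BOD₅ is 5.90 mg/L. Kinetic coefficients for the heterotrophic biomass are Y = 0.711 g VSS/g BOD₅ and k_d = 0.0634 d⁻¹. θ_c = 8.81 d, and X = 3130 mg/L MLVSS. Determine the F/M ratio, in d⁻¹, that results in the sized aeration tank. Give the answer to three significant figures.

F/M ≈ 0.253 d⁻¹

From the SRT design equation V = Y Q (S₀−S) θ_c / [X (1 + k_d θ_c)] = 0.711 × 2660 × (389 − 5.90) × 8.81 / [3130 × (1 + 0.0634 × 8.81)] = 6.38×10^6 / 4878 = 1308 m³.
F/M = applied load / biomass = Q·S₀/(V·X) = 2660 × 389 / (1308 × 3130) = 0.2526 d⁻¹.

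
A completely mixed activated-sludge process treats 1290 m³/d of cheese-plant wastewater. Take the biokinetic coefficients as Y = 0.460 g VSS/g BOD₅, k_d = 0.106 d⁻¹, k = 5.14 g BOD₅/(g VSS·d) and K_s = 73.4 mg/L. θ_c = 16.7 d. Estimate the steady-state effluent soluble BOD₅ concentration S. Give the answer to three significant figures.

S ≈ 5.54 mg/L

From the Monod/SRT balance for a CMAS, S = K_s·(1+k_d θ_c)/[θ_c·(Y k − k_d) − 1] = 73.4 × (1 + 0.106 × 16.7) / [16.7 × (0.460 × 5.14 − 0.106) − 1] = 203.3 / 36.72 = 5.538 mg/L.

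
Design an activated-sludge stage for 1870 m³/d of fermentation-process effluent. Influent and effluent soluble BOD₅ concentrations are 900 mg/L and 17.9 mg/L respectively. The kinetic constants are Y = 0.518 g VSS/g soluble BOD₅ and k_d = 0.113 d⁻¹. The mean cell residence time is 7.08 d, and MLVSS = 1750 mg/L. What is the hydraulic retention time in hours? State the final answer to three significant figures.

τ ≈ 24.6 h

From the SRT design equation V = Y Q (S₀−S) θ_c / [X (1 + k_d θ_c)] = 0.518 × 1870 × (900 − 17.9) × 7.08 / [1750 × (1 + 0.113 × 7.08)] = 6.05×10^6 / 3150 = 1920 m³.
τ = V/Q = 1920/1870 = 1.027 d, or 24.65 h.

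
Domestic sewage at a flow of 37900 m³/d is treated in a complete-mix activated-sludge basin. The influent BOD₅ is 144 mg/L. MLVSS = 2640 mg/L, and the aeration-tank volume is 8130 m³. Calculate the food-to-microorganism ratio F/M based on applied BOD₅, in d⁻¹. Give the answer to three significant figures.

F/M = applied load / biomass = Q·S₀/(V·X) = 37900 × 144 / (8130 × 2640) = 0.2543 d⁻¹.

F/M ≈ 0.254 d⁻¹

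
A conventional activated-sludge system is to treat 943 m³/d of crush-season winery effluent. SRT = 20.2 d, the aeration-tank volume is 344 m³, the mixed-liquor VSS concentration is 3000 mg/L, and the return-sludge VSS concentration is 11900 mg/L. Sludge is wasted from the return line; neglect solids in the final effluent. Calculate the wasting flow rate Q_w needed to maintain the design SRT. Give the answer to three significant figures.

Q_w ≈ 4.29 m³/d

θ_c = V·X/(Q_w·X_r) when wasting from the recycle, so Q_w = V·X/(θ_c·X_r) = 344.0 × 3000 / (20.2 × 11900) = 4.293 m³/d.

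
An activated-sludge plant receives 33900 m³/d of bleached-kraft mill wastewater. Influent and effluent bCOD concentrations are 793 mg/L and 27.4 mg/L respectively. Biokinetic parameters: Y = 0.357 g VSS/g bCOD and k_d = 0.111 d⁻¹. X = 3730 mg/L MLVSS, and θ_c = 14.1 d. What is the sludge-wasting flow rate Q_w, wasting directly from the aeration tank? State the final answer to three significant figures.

Q_w ≈ 968 m³/d

Rearranging the biomass balance for a CMAS with decay, V = Y·Q·ΔS·θ_c / [X·(1+k_d θ_c)] = 0.357 × 33900 × (793 − 27.4) × 14.1 / [3730 × (1 + 0.111 × 14.1)] = 1.31×10^8 / 9568 = 13655 m³.
Wasting from the aeration tank: Q_w = V / θ_c = 13655 / 14.1 = 968.4 m³/d.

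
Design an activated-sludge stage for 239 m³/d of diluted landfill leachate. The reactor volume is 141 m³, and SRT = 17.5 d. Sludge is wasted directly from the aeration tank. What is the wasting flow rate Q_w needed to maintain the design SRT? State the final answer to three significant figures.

Q_w ≈ 8.06 m³/d

For wasting at MLVSS concentration, Q_w = V/θ_c = 141.0/17.5 = 8.057 m³/d.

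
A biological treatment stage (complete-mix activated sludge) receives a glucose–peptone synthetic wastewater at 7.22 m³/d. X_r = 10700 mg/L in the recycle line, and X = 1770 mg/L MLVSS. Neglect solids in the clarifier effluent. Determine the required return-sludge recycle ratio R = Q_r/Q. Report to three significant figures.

R ≈ 0.198

Mass balance around the secondary clarifier (neglecting effluent solids): R = X / (X_r − X) = 1770 / (10700 − 1770) = 0.1982.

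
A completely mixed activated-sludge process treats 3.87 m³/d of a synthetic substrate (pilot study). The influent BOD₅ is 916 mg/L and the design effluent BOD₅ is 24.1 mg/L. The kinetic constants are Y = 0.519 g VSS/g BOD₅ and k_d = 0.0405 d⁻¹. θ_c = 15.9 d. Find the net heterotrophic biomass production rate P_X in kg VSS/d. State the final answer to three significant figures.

Y_obs = Y / (1 + k_d θ_c) = 0.519 / (1 + 0.0405 × 15.9) = 0.519 / 1.644 = 0.3157.
ΔS = 916 − 24.1 = 891.9 mg/L, so the substrate removal rate is 3.87 × 891.9/1000 = 3.452 kg BOD₅/d.
P_X = Y_obs · Q(S₀ − S) = 0.3157 × 3.452 = 1.090 kg VSS/d.

P_X ≈ 1.09 kg VSS/d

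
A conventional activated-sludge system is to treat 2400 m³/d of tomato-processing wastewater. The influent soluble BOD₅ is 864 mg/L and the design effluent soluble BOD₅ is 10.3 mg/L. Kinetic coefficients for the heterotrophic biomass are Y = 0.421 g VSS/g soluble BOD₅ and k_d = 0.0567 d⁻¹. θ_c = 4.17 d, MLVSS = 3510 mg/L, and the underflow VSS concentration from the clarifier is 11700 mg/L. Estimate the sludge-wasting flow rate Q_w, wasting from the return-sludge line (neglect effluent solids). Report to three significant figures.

Steady-state biomass mass balance: V·X·(1 + k_d·θ_c) = Y·Q·(S₀ − S)·θ_c, so V = 0.421 × 2400 × (864 − 10.3) × 4.17 / [3510 × (1 + 0.0567 × 4.17)] = 3.6×10^6 / 4340 = 828.8 m³.
Wasting from the return line (neglecting effluent solids): Q_w = V·X / (θ_c·X_r) = 828.8 × 3510 / (4.17 × 11700) = 59.63 m³/d.

Q_w ≈ 59.6 m³/d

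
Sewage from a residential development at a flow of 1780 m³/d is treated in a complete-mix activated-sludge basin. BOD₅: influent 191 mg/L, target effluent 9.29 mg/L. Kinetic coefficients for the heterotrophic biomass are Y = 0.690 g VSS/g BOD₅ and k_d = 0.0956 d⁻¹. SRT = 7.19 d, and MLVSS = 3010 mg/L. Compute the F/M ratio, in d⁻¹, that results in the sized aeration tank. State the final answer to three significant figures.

Rearranging the biomass balance for a CMAS with decay, V = Y·Q·ΔS·θ_c / [X·(1+k_d θ_c)] = 0.690 × 1780 × (191 − 9.29) × 7.19 / [3010 × (1 + 0.0956 × 7.19)] = 1.6×10^6 / 5079 = 315.9 m³.
Food-to-microorganism ratio F/M = Q S₀ / (V X) = 1780 × 191 / (315.9 × 3010) = 0.3575 d⁻¹.

F/M ≈ 0.358 d⁻¹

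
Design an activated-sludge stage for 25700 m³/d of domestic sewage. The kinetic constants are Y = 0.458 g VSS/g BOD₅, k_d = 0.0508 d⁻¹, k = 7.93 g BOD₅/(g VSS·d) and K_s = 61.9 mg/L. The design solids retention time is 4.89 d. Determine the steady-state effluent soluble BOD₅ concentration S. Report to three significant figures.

S ≈ 4.68 mg/L

From the Monod/SRT balance for a CMAS, S = K_s·(1+k_d θ_c)/[θ_c·(Y k − k_d) − 1] = 61.9 × (1 + 0.0508 × 4.89) / [4.89 × (0.458 × 7.93 − 0.0508) − 1] = 77.28 / 16.51 = 4.680 mg/L.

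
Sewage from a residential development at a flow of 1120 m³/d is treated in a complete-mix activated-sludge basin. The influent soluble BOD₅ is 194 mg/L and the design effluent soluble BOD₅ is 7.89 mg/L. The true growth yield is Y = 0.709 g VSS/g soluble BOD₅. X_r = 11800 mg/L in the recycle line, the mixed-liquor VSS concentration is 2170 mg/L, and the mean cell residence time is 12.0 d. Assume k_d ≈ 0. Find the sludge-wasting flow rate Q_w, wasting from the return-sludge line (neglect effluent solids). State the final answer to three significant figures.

Biomass mass balance (decay neglected): V·X = Y·Q·(S₀ − S)·θ_c, so V = 0.709 × 1120 × (194 − 7.89) × 12.0 / 2170 = 817.3 m³.
Wasting from the return line (neglecting effluent solids): Q_w = V·X / (θ_c·X_r) = 817.3 × 2170 / (12.0 × 11800) = 12.52 m³/d.

Q_w ≈ 12.5 m³/d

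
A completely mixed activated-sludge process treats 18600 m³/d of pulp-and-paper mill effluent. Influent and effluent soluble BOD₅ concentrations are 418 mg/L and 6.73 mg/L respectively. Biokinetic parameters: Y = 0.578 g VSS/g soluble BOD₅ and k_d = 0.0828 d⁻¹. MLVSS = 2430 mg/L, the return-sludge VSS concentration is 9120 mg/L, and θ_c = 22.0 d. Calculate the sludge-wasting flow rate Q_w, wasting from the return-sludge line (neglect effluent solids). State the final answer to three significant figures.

Rearranging the biomass balance for a CMAS with decay, V = Y·Q·ΔS·θ_c / [X·(1+k_d θ_c)] = 0.578 × 18600 × (418 − 6.73) × 22.0 / [2430 × (1 + 0.0828 × 22.0)] = 9.73×10^7 / 6856 = 14187 m³.
Wasting from the return line (neglecting effluent solids): Q_w = V·X / (θ_c·X_r) = 14187 × 2430 / (22.0 × 9120) = 171.8 m³/d.

Q_w ≈ 172 m³/d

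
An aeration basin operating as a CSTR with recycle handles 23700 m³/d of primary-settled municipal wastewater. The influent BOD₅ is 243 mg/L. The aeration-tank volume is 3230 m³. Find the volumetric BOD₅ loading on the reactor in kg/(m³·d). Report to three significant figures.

L_v = Q S₀ / V = 23700 × 243 × 10⁻³ / 3230 = 1.783 kg/(m³·d).

L_v ≈ 1.78 kg BOD₅/(m³·d)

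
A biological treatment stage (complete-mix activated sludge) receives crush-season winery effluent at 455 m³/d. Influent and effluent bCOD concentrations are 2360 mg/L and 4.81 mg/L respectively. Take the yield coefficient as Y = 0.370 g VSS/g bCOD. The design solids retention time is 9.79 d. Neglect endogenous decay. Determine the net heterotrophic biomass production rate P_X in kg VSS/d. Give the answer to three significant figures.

P_X ≈ 396 kg VSS/d

No decay correction is needed, so Y_obs = Y = 0.370.
Q·(S₀ − S) = 455 × (2360 − 4.81) × 10⁻³ = 1072 kg/d removed.
P_X = Y_obs · Q(S₀ − S) = 0.3700 × 1072 = 396.5 kg VSS/d.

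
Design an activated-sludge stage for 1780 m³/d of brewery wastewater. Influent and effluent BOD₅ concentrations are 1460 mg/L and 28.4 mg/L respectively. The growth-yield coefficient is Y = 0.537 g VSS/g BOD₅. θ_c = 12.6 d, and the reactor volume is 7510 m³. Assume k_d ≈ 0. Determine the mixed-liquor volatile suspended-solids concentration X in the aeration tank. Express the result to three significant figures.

From V·X = Y·Q·(S₀ − S)·θ_c (decay neglected): X = 0.537 × 1780 × (1460 − 28.4) × 12.6 / 7510 = 2296 mg/L.

X ≈ 2300 mg/L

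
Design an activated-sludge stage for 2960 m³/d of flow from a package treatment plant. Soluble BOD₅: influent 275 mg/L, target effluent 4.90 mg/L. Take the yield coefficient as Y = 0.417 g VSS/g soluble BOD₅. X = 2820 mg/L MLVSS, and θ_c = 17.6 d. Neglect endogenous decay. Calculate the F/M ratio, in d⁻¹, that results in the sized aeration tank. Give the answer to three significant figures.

With k_d = 0 the design equation reduces to V = Y Q (S₀−S) θ_c / X = 0.417 × 2960 × (275 − 4.90) × 17.6 / 2820 = 2081 m³.
F/M = applied load / biomass = Q·S₀/(V·X) = 2960 × 275 / (2081 × 2820) = 0.1387 d⁻¹.

F/M ≈ 0.139 d⁻¹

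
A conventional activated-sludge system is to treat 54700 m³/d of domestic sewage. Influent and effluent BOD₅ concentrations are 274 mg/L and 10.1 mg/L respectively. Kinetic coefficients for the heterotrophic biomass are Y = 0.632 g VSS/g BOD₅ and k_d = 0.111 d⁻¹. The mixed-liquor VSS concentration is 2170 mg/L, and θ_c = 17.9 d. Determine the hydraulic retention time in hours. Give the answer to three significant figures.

τ ≈ 11.1 h

Rearranging the biomass balance for a CMAS with decay, V = Y·Q·ΔS·θ_c / [X·(1+k_d θ_c)] = 0.632 × 54700 × (274 − 10.1) × 17.9 / [2170 × (1 + 0.111 × 17.9)] = 1.63×10^8 / 6482 = 25195 m³.
τ = V/Q = 25195/54700 = 0.4606 d, or 11.05 h.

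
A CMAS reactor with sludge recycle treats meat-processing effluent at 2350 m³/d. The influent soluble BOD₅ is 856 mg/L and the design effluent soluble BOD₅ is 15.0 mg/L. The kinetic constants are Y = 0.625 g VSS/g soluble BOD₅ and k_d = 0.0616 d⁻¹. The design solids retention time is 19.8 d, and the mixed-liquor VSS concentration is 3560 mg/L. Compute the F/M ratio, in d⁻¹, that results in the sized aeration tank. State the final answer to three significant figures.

Rearranging the biomass balance for a CMAS with decay, V = Y·Q·ΔS·θ_c / [X·(1+k_d θ_c)] = 0.625 × 2350 × (856 − 15.0) × 19.8 / [3560 × (1 + 0.0616 × 19.8)] = 2.45×10^7 / 7902 = 3095 m³.
Food-to-microorganism ratio F/M = Q S₀ / (V X) = 2350 × 856 / (3095 × 3560) = 0.1826 d⁻¹.

F/M ≈ 0.183 d⁻¹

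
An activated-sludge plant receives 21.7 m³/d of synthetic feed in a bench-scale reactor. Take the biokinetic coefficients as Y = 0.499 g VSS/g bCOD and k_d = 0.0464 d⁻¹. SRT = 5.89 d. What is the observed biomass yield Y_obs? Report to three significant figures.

Y_obs ≈ 0.392 g VSS/g bCOD

Correct the yield for decay: Y_obs = Y/(1 + k_d θ_c) = 0.499 / (1 + 0.0464 × 5.89) = 0.499 / 1.273 = 0.3919.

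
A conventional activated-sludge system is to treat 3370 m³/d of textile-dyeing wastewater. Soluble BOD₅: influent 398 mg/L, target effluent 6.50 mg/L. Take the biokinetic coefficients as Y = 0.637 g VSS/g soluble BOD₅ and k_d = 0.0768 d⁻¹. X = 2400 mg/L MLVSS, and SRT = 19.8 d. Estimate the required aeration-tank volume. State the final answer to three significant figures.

From the SRT design equation V = Y Q (S₀−S) θ_c / [X (1 + k_d θ_c)] = 0.637 × 3370 × (398 − 6.50) × 19.8 / [2400 × (1 + 0.0768 × 19.8)] = 1.66×10^7 / 6050 = 2751 m³.

V ≈ 2750 m³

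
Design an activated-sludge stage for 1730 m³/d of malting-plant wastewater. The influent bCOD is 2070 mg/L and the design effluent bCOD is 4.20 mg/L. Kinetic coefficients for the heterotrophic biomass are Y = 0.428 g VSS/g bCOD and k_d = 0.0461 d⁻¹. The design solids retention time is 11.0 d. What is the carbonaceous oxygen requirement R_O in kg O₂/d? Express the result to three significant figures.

R_O ≈ 2130 kg O₂/d

Observed yield with endogenous decay: Y_obs = Y / (1 + k_d·θ_c) = 0.428 / (1 + 0.0461 × 11.0) = 0.428 / 1.507 = 0.2840 g VSS/g bCOD.
Mass of bCOD removed per day: Q(S₀ − S) = 1730 × 2066 g/m³ = 3574 kg/d.
Biomass synthesised: P_X = Y_obs × 3574 = 1015 kg VSS/d.
R_O = Q·(S₀ − S) − 1.42·P_X = 3574 − 1.42 × 1015 = 2133 kg O₂/d.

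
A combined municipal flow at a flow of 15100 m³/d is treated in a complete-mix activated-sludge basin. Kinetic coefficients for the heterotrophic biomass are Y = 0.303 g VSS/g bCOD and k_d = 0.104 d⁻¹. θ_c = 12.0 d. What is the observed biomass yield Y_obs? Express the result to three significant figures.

Y_obs ≈ 0.135 g VSS/g bCOD

The observed yield is Y_obs = Y/(1 + k_d·θ_c) = 0.303 / (1 + 0.104 × 12.0) = 0.303 / 2.248 = 0.1348 g VSS per g bCOD removed.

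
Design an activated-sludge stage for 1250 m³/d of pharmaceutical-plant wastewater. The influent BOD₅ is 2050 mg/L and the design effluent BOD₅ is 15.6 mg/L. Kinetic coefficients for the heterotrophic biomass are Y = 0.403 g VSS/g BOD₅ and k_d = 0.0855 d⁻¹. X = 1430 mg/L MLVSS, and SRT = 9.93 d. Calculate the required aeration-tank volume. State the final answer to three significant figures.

V ≈ 3850 m³

Steady-state biomass mass balance: V·X·(1 + k_d·θ_c) = Y·Q·(S₀ − S)·θ_c, so V = 0.403 × 1250 × (2050 − 15.6) × 9.93 / [1430 × (1 + 0.0855 × 9.93)] = 1.02×10^7 / 2644 = 3849 m³.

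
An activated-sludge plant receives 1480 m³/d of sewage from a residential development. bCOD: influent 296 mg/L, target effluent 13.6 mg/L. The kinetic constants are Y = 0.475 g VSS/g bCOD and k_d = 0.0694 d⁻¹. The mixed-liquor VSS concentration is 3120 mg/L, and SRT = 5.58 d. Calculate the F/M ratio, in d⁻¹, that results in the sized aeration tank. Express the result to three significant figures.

F/M ≈ 0.549 d⁻¹

Rearranging the biomass balance for a CMAS with decay, V = Y·Q·ΔS·θ_c / [X·(1+k_d θ_c)] = 0.475 × 1480 × (296 − 13.6) × 5.58 / [3120 × (1 + 0.0694 × 5.58)] = 1.11×10^6 / 4328 = 255.9 m³.
Food-to-microorganism ratio F/M = Q S₀ / (V X) = 1480 × 296 / (255.9 × 3120) = 0.5486 d⁻¹.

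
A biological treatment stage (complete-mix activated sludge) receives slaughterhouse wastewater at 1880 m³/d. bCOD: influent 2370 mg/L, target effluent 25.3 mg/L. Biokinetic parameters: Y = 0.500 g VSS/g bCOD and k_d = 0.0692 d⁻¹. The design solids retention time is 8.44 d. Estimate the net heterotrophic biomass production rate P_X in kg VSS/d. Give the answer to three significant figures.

P_X ≈ 1390 kg VSS/d

Y_obs = Y / (1 + k_d θ_c) = 0.500 / (1 + 0.0692 × 8.44) = 0.500 / 1.584 = 0.3156.
ΔS = 2370 − 25.3 = 2345 mg/L, so the substrate removal rate is 1880 × 2345/1000 = 4408 kg bCOD/d.
P_X = Y_obs · Q(S₀ − S) = 0.3156 × 4408 = 1391 kg VSS/d.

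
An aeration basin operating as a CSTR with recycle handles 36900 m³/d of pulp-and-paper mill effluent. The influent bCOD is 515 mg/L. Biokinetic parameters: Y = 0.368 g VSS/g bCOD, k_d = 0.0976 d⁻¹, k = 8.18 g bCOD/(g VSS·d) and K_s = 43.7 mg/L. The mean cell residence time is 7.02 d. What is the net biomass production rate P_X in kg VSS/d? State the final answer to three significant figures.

P_X ≈ 4120 kg VSS/d

From the Monod/SRT balance for a CMAS, S = K_s·(1+k_d θ_c)/[θ_c·(Y k − k_d) − 1] = 43.7 × (1 + 0.0976 × 7.02) / [7.02 × (0.368 × 8.18 − 0.0976) − 1] = 73.64 / 19.45 = 3.787 mg/L.
Correct the yield for decay: Y_obs = Y/(1 + k_d θ_c) = 0.368 / (1 + 0.0976 × 7.02) = 0.368 / 1.685 = 0.2184.
Substrate removed = Q·(S₀ − S) = 36900 m³/d × (515 − 3.79) g/m³ = 1.89×10^7 g/d = 18864 kg/d.
Biomass produced: P_X = Y_obs·Q·ΔS = 0.2184 × 18864 ≈ 4119 kg VSS/d.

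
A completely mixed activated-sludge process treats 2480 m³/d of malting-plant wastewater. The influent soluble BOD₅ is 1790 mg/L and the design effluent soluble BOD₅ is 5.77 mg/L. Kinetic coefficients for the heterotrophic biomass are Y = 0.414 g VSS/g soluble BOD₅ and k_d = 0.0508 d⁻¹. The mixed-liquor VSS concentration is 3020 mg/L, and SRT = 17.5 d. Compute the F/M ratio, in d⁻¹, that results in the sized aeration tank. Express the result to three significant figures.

Steady-state biomass mass balance: V·X·(1 + k_d·θ_c) = Y·Q·(S₀ − S)·θ_c, so V = 0.414 × 2480 × (1790 − 5.77) × 17.5 / [3020 × (1 + 0.0508 × 17.5)] = 3.21×10^7 / 5705 = 5620 m³.
F/M = Q·S₀ / (V·X) = 2480 × 1790 / (5620 × 3020) = 0.2616 g soluble BOD₅·(g VSS·d)⁻¹.

F/M ≈ 0.262 d⁻¹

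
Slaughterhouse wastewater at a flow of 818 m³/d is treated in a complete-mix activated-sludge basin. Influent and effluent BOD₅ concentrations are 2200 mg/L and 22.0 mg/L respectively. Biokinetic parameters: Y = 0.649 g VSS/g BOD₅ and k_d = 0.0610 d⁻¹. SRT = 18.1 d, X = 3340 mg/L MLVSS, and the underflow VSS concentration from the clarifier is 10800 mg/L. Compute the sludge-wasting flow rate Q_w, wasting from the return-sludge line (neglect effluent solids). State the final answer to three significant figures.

Rearranging the biomass balance for a CMAS with decay, V = Y·Q·ΔS·θ_c / [X·(1+k_d θ_c)] = 0.649 × 818 × (2200 − 22.0) × 18.1 / [3340 × (1 + 0.0610 × 18.1)] = 2.09×10^7 / 7028 = 2978 m³.
Wasting from the return line (neglecting effluent solids): Q_w = V·X / (θ_c·X_r) = 2978 × 3340 / (18.1 × 10800) = 50.88 m³/d.

Q_w ≈ 50.9 m³/d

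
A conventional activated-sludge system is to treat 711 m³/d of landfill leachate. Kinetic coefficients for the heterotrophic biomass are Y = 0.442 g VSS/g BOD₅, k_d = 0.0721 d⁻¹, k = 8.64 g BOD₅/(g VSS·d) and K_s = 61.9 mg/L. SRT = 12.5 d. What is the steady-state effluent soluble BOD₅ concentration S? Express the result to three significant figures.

For a completely mixed reactor with recycle the Lawrence–McCarty relation gives S = K_s·(1 + k_d·θ_c) / [θ_c·(Y·k − k_d) − 1] = 61.9 × (1 + 0.0721 × 12.5) / [12.5 × (0.442 × 8.64 − 0.0721) − 1] = 117.7 / 45.83 = 2.568 mg/L.

S ≈ 2.57 mg/L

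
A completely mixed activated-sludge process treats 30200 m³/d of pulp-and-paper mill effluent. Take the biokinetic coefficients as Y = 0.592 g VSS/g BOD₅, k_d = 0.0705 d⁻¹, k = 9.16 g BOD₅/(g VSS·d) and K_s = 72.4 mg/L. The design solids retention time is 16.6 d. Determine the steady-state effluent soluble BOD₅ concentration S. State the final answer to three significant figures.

S ≈ 1.79 mg/L

Effluent substrate depends only on kinetics and SRT: S = K_s(1 + k_d θ_c) / [θ_c(Yk − k_d) − 1] = 72.4 × (1 + 0.0705 × 16.6) / [16.6 × (0.592 × 9.16 − 0.0705) − 1] = 157.1 / 87.85 = 1.789 mg/L.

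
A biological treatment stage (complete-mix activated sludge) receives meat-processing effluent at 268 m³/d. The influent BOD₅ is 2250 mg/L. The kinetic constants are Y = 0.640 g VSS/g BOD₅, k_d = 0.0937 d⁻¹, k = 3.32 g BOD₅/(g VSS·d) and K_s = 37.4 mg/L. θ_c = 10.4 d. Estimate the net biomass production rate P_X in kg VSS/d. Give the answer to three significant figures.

P_X ≈ 195 kg VSS/d

For a completely mixed reactor with recycle the Lawrence–McCarty relation gives S = K_s·(1 + k_d·θ_c) / [θ_c·(Y·k − k_d) − 1] = 37.4 × (1 + 0.0937 × 10.4) / [10.4 × (0.640 × 3.32 − 0.0937) − 1] = 73.85 / 20.12 = 3.670 mg/L.
The observed yield is Y_obs = Y/(1 + k_d·θ_c) = 0.640 / (1 + 0.0937 × 10.4) = 0.640 / 1.974 = 0.3241 g VSS per g BOD₅ removed.
Mass of BOD₅ removed per day: Q(S₀ − S) = 268 × 2246 g/m³ = 602.0 kg/d.
So the net sludge growth is P_X = 0.3241 × 602.0 = 195.1 kg VSS/d.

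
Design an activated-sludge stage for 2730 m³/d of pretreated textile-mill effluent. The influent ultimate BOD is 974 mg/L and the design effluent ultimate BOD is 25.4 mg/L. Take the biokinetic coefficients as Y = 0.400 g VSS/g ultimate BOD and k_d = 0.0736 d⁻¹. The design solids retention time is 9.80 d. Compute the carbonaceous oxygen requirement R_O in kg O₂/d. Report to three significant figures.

R_O ≈ 1740 kg O₂/d

Y_obs = Y / (1 + k_d θ_c) = 0.400 / (1 + 0.0736 × 9.80) = 0.400 / 1.721 = 0.2324.
Mass of ultimate BOD removed per day: Q(S₀ − S) = 2730 × 948.6 g/m³ = 2590 kg/d.
Biomass synthesised: P_X = Y_obs × 2590 = 601.8 kg VSS/d.
R_O = Q·(S₀ − S) − 1.42·P_X = 2590 − 1.42 × 601.8 = 1735 kg O₂/d.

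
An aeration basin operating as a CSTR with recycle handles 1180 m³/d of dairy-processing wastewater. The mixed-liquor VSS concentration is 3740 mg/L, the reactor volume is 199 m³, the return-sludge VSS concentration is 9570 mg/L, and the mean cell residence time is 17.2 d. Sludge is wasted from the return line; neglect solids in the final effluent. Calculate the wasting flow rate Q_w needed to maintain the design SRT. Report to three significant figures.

Q_w ≈ 4.52 m³/d

Wasting from the return line (neglecting effluent solids): Q_w = V·X / (θ_c·X_r) = 199.0 × 3740 / (17.2 × 9570) = 4.522 m³/d.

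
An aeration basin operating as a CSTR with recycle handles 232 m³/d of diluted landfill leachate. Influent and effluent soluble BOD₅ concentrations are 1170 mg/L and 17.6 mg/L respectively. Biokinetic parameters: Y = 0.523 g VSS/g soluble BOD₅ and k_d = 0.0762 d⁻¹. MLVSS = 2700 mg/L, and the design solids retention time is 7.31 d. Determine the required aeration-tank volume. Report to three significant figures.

V ≈ 243 m³

Steady-state biomass mass balance: V·X·(1 + k_d·θ_c) = Y·Q·(S₀ − S)·θ_c, so V = 0.523 × 232 × (1170 − 17.6) × 7.31 / [2700 × (1 + 0.0762 × 7.31)] = 1.02×10^6 / 4204 = 243.1 m³.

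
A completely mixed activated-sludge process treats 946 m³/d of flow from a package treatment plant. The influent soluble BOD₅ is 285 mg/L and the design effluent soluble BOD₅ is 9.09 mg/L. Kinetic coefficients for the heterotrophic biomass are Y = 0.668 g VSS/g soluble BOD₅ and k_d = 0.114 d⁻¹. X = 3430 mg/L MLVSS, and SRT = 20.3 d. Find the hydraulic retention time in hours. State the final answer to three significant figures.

From the SRT design equation V = Y Q (S₀−S) θ_c / [X (1 + k_d θ_c)] = 0.668 × 946 × (285 − 9.09) × 20.3 / [3430 × (1 + 0.114 × 20.3)] = 3.54×10^6 / 11368 = 311.4 m³.
HRT = V/Q = 311.4 m³ / 946 m³·d⁻¹ = 0.3291 d × 24 = 7.899 h.

τ ≈ 7.90 h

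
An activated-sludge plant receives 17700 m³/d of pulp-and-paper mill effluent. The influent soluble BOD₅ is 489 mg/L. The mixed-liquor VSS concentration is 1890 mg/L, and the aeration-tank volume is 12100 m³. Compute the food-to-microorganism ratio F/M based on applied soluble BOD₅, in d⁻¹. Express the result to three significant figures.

F/M ≈ 0.378 d⁻¹

Food-to-microorganism ratio F/M = Q S₀ / (V X) = 17700 × 489 / (12100 × 1890) = 0.3785 d⁻¹.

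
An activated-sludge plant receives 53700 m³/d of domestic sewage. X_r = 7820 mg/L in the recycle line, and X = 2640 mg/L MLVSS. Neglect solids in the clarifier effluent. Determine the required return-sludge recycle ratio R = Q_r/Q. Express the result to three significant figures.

R ≈ 0.510

Solids balance on the clarifier gives (1+R)X = R·X_r, so R = X/(X_r − X) = 2640 / (7820 − 2640) = 0.5097.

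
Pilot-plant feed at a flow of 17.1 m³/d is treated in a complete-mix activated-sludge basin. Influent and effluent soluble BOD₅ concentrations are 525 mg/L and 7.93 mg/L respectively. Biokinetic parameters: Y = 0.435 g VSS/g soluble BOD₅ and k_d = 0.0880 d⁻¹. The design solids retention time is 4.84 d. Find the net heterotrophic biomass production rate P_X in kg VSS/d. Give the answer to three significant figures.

The observed yield is Y_obs = Y/(1 + k_d·θ_c) = 0.435 / (1 + 0.0880 × 4.84) = 0.435 / 1.426 = 0.3051 g VSS per g soluble BOD₅ removed.
Mass of soluble BOD₅ removed per day: Q(S₀ − S) = 17.1 × 517.1 g/m³ = 8.842 kg/d.
P_X = Y_obs · Q(S₀ − S) = 0.3051 × 8.842 = 2.697 kg VSS/d.

P_X ≈ 2.70 kg VSS/d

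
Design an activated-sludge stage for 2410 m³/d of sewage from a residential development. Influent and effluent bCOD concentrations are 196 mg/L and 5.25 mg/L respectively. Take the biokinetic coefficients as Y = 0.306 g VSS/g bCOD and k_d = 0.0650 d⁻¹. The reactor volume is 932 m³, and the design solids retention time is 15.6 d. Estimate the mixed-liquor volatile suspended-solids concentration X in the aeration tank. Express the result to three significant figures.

X ≈ 1170 mg/L

X = Y·Q·ΔS·θ_c / [V·(1 + k_d θ_c)] = 0.306 × 2410 × (196 − 5.25) × 15.6 / [932 × (1 + 0.0650 × 15.6)] = 1169 mg/L.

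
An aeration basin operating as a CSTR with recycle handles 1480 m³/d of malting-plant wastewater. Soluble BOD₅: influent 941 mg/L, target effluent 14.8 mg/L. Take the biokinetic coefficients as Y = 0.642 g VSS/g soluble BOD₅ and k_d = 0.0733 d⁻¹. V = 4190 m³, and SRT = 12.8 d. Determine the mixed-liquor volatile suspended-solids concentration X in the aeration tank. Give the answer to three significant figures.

X = Y·Q·ΔS·θ_c / [V·(1 + k_d θ_c)] = 0.642 × 1480 × (941 − 14.8) × 12.8 / [4190 × (1 + 0.0733 × 12.8)] = 1387 mg/L.

X ≈ 1390 mg/L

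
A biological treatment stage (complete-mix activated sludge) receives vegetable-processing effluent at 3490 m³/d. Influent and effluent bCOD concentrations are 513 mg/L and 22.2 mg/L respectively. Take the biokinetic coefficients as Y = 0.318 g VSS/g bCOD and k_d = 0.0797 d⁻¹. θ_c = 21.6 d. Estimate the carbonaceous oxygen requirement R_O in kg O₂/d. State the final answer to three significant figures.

The observed yield is Y_obs = Y/(1 + k_d·θ_c) = 0.318 / (1 + 0.0797 × 21.6) = 0.318 / 2.722 = 0.1168 g VSS per g bCOD removed.
ΔS = 513 − 22.2 = 490.8 mg/L, so the substrate removal rate is 3490 × 490.8/1000 = 1713 kg bCOD/d.
Net sludge production P_X = 0.1168 × 1713 = 200.1 kg VSS/d.
R_O = Q·ΔS − 1.42 P_X = 1713 − 284.2 = 1429 kg O₂/d.

R_O ≈ 1430 kg O₂/d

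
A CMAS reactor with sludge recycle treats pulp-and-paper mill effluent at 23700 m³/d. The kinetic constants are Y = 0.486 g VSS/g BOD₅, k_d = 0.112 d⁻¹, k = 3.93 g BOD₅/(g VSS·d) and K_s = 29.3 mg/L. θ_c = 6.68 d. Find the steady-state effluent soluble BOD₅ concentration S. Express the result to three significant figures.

For a completely mixed reactor with recycle the Lawrence–McCarty relation gives S = K_s·(1 + k_d·θ_c) / [θ_c·(Y·k − k_d) − 1] = 29.3 × (1 + 0.112 × 6.68) / [6.68 × (0.486 × 3.93 − 0.112) − 1] = 51.22 / 11.01 = 4.652 mg/L.

S ≈ 4.65 mg/L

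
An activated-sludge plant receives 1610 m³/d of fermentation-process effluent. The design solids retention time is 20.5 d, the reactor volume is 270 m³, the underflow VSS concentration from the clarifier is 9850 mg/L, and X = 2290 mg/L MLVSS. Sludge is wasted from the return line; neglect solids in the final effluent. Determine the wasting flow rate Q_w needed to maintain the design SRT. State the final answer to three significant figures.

Q_w ≈ 3.06 m³/d

Wasting from the return line (neglecting effluent solids): Q_w = V·X / (θ_c·X_r) = 270.0 × 2290 / (20.5 × 9850) = 3.062 m³/d.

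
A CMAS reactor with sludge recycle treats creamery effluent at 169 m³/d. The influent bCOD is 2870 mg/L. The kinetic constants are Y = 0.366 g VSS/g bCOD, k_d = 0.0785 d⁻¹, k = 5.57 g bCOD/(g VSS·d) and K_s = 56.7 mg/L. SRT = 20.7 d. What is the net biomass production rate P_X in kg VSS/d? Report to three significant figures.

For a completely mixed reactor with recycle the Lawrence–McCarty relation gives S = K_s·(1 + k_d·θ_c) / [θ_c·(Y·k − k_d) − 1] = 56.7 × (1 + 0.0785 × 20.7) / [20.7 × (0.366 × 5.57 − 0.0785) − 1] = 148.8 / 39.57 = 3.761 mg/L.
Y_obs = Y / (1 + k_d θ_c) = 0.366 / (1 + 0.0785 × 20.7) = 0.366 / 2.625 = 0.1394.
Q·(S₀ − S) = 169 × (2870 − 3.76) × 10⁻³ = 484.4 kg/d removed.
So the net sludge growth is P_X = 0.1394 × 484.4 = 67.54 kg VSS/d.

P_X ≈ 67.5 kg VSS/d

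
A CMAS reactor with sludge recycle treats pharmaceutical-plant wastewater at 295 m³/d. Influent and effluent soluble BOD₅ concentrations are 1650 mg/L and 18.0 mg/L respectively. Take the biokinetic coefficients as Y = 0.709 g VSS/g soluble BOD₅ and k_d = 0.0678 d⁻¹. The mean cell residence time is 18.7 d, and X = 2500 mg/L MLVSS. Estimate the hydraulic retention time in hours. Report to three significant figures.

τ ≈ 91.6 h

Rearranging the biomass balance for a CMAS with decay, V = Y·Q·ΔS·θ_c / [X·(1+k_d θ_c)] = 0.709 × 295 × (1650 − 18.0) × 18.7 / [2500 × (1 + 0.0678 × 18.7)] = 6.38×10^6 / 5670 = 1126 m³.
τ = V/Q = 1126/295 = 3.816 d, or 91.59 h.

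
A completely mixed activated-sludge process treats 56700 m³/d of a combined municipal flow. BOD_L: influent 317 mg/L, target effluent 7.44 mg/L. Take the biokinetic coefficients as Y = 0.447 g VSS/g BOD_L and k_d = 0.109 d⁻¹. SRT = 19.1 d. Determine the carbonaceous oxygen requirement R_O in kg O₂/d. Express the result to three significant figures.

The observed yield is Y_obs = Y/(1 + k_d·θ_c) = 0.447 / (1 + 0.109 × 19.1) = 0.447 / 3.082 = 0.1450 g VSS per g BOD_L removed.
Q·(S₀ − S) = 56700 × (317 − 7.44) × 10⁻³ = 17552 kg/d removed.
Biomass synthesised: P_X = Y_obs × 17552 = 2546 kg VSS/d.
Carbonaceous O₂ demand = substrate oxidised − cell-mass equivalent = 17552 − 1.42 × 2546 = 13937 kg O₂/d.

R_O ≈ 13900 kg O₂/d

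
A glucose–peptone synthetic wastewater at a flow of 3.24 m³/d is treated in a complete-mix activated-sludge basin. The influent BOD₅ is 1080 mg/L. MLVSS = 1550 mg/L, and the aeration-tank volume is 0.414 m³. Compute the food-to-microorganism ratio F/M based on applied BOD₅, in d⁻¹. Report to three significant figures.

Food-to-microorganism ratio F/M = Q S₀ / (V X) = 3.24 × 1080 / (0.4140 × 1550) = 5.453 d⁻¹.

F/M ≈ 5.45 d⁻¹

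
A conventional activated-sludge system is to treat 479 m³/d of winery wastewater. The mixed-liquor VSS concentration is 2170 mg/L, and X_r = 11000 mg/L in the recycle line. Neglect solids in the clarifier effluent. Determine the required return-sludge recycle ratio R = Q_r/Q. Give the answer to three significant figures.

Mass balance around the secondary clarifier (neglecting effluent solids): R = X / (X_r − X) = 2170 / (11000 − 2170) = 0.2458.

R ≈ 0.246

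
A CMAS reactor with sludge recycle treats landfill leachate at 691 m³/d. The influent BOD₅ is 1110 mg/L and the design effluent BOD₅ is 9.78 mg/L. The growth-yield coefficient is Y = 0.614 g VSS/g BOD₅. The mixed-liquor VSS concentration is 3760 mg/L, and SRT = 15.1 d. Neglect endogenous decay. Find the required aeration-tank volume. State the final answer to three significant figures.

With k_d = 0 the design equation reduces to V = Y Q (S₀−S) θ_c / X = 0.614 × 691 × (1110 − 9.78) × 15.1 / 3760 = 1875 m³.

V ≈ 1870 m³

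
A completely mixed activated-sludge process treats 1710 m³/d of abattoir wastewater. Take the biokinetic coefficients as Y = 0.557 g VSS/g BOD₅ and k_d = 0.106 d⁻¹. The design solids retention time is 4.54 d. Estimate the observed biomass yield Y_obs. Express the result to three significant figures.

Observed yield with endogenous decay: Y_obs = Y / (1 + k_d·θ_c) = 0.557 / (1 + 0.106 × 4.54) = 0.557 / 1.481 = 0.3760 g VSS/g BOD₅.

Y_obs ≈ 0.376 g VSS/g BOD₅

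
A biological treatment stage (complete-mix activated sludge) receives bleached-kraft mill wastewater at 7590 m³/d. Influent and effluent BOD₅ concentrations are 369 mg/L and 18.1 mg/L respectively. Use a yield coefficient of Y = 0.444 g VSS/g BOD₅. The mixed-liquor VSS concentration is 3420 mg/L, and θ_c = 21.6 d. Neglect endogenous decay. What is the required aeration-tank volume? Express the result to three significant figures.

V ≈ 7470 m³

With k_d = 0 the design equation reduces to V = Y Q (S₀−S) θ_c / X = 0.444 × 7590 × (369 − 18.1) × 21.6 / 3420 = 7469 m³.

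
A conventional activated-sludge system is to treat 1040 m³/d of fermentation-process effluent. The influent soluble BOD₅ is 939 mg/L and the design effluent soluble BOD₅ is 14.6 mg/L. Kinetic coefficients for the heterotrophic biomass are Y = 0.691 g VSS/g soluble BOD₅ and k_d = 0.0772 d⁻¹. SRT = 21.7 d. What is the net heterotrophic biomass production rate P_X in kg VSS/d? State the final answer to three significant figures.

The observed yield is Y_obs = Y/(1 + k_d·θ_c) = 0.691 / (1 + 0.0772 × 21.7) = 0.691 / 2.675 = 0.2583 g VSS per g soluble BOD₅ removed.
Mass of soluble BOD₅ removed per day: Q(S₀ − S) = 1040 × 924.4 g/m³ = 961.4 kg/d.
So the net sludge growth is P_X = 0.2583 × 961.4 = 248.3 kg VSS/d.

P_X ≈ 248 kg VSS/d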